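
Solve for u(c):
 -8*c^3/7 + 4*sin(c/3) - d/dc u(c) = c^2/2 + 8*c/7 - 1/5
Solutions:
 u(c) = C1 - 2*c^4/7 - c^3/6 - 4*c^2/7 + c/5 - 12*cos(c/3)


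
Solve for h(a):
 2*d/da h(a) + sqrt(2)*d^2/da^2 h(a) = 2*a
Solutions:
 h(a) = C1 + C2*exp(-sqrt(2)*a) + a^2/2 - sqrt(2)*a/2


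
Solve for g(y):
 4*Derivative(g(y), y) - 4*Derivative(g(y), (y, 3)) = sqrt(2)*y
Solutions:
 g(y) = C1 + C2*exp(-y) + C3*exp(y) + sqrt(2)*y^2/8


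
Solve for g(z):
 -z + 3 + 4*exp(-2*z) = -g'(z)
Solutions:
 g(z) = C1 + z^2/2 - 3*z + 2*exp(-2*z)


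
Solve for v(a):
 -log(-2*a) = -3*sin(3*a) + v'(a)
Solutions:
 v(a) = C1 - a*log(-a) - a*log(2) + a - cos(3*a)


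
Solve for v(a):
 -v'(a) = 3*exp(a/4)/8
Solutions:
 v(a) = C1 - 3*exp(a/4)/2


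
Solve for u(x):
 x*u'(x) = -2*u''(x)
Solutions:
 u(x) = C1 + C2*erf(x/2)


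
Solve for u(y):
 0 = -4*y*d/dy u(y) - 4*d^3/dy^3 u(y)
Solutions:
 u(y) = C1 + Integral(C2*airyai(-y) + C3*airybi(-y), y)


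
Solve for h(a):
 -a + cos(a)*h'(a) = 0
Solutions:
 h(a) = C1 + Integral(a/cos(a), a)


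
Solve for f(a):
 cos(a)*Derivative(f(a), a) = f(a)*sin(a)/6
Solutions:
 f(a) = C1/cos(a)^(1/6)


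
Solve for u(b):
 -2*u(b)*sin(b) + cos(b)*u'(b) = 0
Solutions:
 u(b) = C1/cos(b)^2


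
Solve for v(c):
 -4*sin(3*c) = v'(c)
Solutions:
 v(c) = C1 + 4*cos(3*c)/3


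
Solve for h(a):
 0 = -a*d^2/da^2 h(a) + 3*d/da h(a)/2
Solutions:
 h(a) = C1 + C2*a^(5/2)


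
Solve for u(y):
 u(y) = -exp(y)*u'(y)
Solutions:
 u(y) = C1*exp(exp(-y))


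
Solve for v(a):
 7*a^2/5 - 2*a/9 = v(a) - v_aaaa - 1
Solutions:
 v(a) = C1*exp(-a) + C2*exp(a) + C3*sin(a) + C4*cos(a) + 7*a^2/5 - 2*a/9 + 1


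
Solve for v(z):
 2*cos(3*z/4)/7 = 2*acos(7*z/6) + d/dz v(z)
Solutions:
 v(z) = C1 - 2*z*acos(7*z/6) + 2*sqrt(36 - 49*z^2)/7 + 8*sin(3*z/4)/21


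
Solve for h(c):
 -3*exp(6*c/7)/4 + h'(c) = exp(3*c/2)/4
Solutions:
 h(c) = C1 + 7*exp(6*c/7)/8 + exp(3*c/2)/6


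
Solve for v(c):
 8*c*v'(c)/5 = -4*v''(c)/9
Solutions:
 v(c) = C1 + C2*erf(3*sqrt(5)*c/5)


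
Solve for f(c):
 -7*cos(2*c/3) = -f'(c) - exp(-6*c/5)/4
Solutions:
 f(c) = C1 + 21*sin(2*c/3)/2 + 5*exp(-6*c/5)/24


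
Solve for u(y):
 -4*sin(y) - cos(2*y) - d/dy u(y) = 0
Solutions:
 u(y) = C1 - sin(2*y)/2 + 4*cos(y)


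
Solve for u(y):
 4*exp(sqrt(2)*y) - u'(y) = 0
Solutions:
 u(y) = C1 + 2*sqrt(2)*exp(sqrt(2)*y)


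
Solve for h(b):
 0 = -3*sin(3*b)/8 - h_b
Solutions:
 h(b) = C1 + cos(3*b)/8


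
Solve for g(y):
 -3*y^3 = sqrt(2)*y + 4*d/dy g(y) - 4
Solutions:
 g(y) = C1 - 3*y^4/16 - sqrt(2)*y^2/8 + y


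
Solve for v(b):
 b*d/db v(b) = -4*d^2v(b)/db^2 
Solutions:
 v(b) = C1 + C2*erf(sqrt(2)*b/4)


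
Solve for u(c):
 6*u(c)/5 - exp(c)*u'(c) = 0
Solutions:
 u(c) = C1*exp(-6*exp(-c)/5)


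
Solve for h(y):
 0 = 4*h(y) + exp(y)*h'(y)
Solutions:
 h(y) = C1*exp(4*exp(-y))


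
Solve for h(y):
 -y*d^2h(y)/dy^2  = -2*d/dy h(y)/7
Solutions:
 h(y) = C1 + C2*y^(9/7)


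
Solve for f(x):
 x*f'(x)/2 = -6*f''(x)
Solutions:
 f(x) = C1 + C2*erf(sqrt(6)*x/12)


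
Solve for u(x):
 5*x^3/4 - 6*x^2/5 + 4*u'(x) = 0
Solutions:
 u(x) = C1 - 5*x^4/64 + x^3/10


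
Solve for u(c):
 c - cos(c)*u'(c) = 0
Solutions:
 u(c) = C1 + Integral(c/cos(c), c)


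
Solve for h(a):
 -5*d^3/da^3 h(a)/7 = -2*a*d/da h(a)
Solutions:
 h(a) = C1 + Integral(C2*airyai(14^(1/3)*5^(2/3)*a/5) + C3*airybi(14^(1/3)*5^(2/3)*a/5), a)


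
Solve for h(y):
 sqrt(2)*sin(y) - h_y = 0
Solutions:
 h(y) = C1 - sqrt(2)*cos(y)


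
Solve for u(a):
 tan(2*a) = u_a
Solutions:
 u(a) = C1 - log(cos(2*a))/2


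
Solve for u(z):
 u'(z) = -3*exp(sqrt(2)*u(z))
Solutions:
 u(z) = sqrt(2)*(2*log(1/(C1 + 3*z)) - log(2))/4


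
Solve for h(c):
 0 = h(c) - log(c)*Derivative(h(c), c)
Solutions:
 h(c) = C1*exp(li(c))


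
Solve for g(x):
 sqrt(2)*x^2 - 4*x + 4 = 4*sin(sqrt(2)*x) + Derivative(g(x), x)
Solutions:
 g(x) = C1 + sqrt(2)*x^3/3 - 2*x^2 + 4*x + 2*sqrt(2)*cos(sqrt(2)*x)


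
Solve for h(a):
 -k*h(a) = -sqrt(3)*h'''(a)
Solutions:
 h(a) = C1*exp(3^(5/6)*a*k^(1/3)/3) + C2*exp(a*k^(1/3)*(-3^(5/6) + 3*3^(1/3)*I)/6) + C3*exp(-a*k^(1/3)*(3^(5/6) + 3*3^(1/3)*I)/6)


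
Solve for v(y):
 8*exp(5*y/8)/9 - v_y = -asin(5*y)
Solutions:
 v(y) = C1 + y*asin(5*y) + sqrt(1 - 25*y^2)/5 + 64*exp(5*y/8)/45


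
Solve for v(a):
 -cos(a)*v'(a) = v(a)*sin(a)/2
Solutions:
 v(a) = C1*sqrt(cos(a))


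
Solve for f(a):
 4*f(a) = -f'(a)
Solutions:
 f(a) = C1*exp(-4*a)


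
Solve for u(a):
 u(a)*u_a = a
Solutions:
 u(a) = -sqrt(C1 + a^2)
 u(a) = sqrt(C1 + a^2)


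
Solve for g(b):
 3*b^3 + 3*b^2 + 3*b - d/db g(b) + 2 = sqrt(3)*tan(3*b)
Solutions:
 g(b) = C1 + 3*b^4/4 + b^3 + 3*b^2/2 + 2*b + sqrt(3)*log(cos(3*b))/3


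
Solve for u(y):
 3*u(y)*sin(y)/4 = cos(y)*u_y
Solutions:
 u(y) = C1/cos(y)^(3/4)


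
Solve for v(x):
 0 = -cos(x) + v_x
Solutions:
 v(x) = C1 + sin(x)


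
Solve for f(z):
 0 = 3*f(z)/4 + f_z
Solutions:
 f(z) = C1*exp(-3*z/4)


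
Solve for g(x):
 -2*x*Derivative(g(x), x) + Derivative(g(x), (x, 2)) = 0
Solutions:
 g(x) = C1 + C2*erfi(x)


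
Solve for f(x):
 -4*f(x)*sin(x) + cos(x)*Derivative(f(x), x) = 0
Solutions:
 f(x) = C1/cos(x)^4


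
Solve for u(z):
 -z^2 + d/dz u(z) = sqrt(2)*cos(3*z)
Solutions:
 u(z) = C1 + z^3/3 + sqrt(2)*sin(3*z)/3


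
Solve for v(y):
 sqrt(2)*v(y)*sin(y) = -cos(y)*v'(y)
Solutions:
 v(y) = C1*cos(y)^(sqrt(2))


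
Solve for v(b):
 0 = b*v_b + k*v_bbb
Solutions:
 v(b) = C1 + Integral(C2*airyai(b*(-1/k)^(1/3)) + C3*airybi(b*(-1/k)^(1/3)), b)


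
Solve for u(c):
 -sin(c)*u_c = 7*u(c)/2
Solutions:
 u(c) = C1*(cos(c) + 1)^(7/4)/(cos(c) - 1)^(7/4)


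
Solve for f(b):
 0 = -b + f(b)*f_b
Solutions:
 f(b) = -sqrt(C1 + b^2)
 f(b) = sqrt(C1 + b^2)


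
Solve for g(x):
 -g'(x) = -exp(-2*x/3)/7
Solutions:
 g(x) = C1 - 3*exp(-2*x/3)/14


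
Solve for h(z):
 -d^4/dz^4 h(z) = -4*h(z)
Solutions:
 h(z) = C1*exp(-sqrt(2)*z) + C2*exp(sqrt(2)*z) + C3*sin(sqrt(2)*z) + C4*cos(sqrt(2)*z)


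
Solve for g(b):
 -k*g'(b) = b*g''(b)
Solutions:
 g(b) = C1 + b^(1 - re(k))*(C2*sin(log(b)*Abs(im(k))) + C3*cos(log(b)*im(k)))


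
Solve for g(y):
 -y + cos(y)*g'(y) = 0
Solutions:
 g(y) = C1 + Integral(y/cos(y), y)


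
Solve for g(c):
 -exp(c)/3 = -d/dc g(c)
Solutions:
 g(c) = C1 + exp(c)/3


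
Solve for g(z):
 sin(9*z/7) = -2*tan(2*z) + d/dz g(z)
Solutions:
 g(z) = C1 - log(cos(2*z)) - 7*cos(9*z/7)/9


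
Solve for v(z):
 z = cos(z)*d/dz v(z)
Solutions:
 v(z) = C1 + Integral(z/cos(z), z)


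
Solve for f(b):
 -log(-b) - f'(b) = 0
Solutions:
 f(b) = C1 - b*log(-b) + b


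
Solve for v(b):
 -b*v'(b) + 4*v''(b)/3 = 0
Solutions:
 v(b) = C1 + C2*erfi(sqrt(6)*b/4)


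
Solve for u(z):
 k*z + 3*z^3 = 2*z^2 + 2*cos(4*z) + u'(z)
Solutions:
 u(z) = C1 + k*z^2/2 + 3*z^4/4 - 2*z^3/3 - sin(4*z)/2


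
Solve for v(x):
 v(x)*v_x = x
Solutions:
 v(x) = -sqrt(C1 + x^2)
 v(x) = sqrt(C1 + x^2)


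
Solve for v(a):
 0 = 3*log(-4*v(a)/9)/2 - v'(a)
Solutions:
 -2*Integral(1/(log(-_y) - 2*log(3) + 2*log(2)), (_y, v(a)))/3 = C1 - a


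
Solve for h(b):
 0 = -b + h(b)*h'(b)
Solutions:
 h(b) = -sqrt(C1 + b^2)
 h(b) = sqrt(C1 + b^2)


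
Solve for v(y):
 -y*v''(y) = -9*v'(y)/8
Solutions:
 v(y) = C1 + C2*y^(17/8)


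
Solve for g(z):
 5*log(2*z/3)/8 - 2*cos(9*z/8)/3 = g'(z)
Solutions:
 g(z) = C1 + 5*z*log(z)/8 - 5*z*log(3)/8 - 5*z/8 + 5*z*log(2)/8 - 16*sin(9*z/8)/27


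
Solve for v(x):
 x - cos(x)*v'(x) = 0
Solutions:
 v(x) = C1 + Integral(x/cos(x), x)


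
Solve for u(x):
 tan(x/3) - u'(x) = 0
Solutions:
 u(x) = C1 - 3*log(cos(x/3))


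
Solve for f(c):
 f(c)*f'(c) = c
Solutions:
 f(c) = -sqrt(C1 + c^2)
 f(c) = sqrt(C1 + c^2)


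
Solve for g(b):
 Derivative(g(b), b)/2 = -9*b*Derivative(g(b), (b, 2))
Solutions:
 g(b) = C1 + C2*b^(17/18)


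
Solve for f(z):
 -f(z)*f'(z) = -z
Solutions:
 f(z) = -sqrt(C1 + z^2)
 f(z) = sqrt(C1 + z^2)


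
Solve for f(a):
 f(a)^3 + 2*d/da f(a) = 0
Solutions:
 f(a) = -sqrt(-1/(C1 - a))
 f(a) = sqrt(-1/(C1 - a))


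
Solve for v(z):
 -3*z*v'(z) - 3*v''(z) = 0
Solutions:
 v(z) = C1 + C2*erf(sqrt(2)*z/2)


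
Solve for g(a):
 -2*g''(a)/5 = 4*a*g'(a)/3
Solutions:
 g(a) = C1 + C2*erf(sqrt(15)*a/3)


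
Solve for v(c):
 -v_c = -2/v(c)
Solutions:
 v(c) = -sqrt(C1 + 4*c)
 v(c) = sqrt(C1 + 4*c)


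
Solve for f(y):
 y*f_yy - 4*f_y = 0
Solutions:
 f(y) = C1 + C2*y^5


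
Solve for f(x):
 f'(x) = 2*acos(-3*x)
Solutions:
 f(x) = C1 + 2*x*acos(-3*x) + 2*sqrt(1 - 9*x^2)/3


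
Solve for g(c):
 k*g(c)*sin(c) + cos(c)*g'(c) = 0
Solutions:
 g(c) = C1*exp(k*log(cos(c)))


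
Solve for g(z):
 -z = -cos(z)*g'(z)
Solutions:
 g(z) = C1 + Integral(z/cos(z), z)


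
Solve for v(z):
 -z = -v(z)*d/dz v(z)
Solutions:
 v(z) = -sqrt(C1 + z^2)
 v(z) = sqrt(C1 + z^2)


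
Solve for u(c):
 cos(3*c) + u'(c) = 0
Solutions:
 u(c) = C1 - sin(3*c)/3


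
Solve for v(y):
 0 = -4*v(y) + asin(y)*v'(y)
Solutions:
 v(y) = C1*exp(4*Integral(1/asin(y), y))


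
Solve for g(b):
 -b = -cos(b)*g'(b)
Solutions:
 g(b) = C1 + Integral(b/cos(b), b)


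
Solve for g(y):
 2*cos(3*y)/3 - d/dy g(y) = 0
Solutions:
 g(y) = C1 + 2*sin(3*y)/9


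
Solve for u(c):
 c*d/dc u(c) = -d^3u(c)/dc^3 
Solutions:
 u(c) = C1 + Integral(C2*airyai(-c) + C3*airybi(-c), c)


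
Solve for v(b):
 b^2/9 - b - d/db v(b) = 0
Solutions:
 v(b) = C1 + b^3/27 - b^2/2


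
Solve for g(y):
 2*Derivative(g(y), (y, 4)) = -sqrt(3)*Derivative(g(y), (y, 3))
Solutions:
 g(y) = C1 + C2*y + C3*y^2 + C4*exp(-sqrt(3)*y/2)


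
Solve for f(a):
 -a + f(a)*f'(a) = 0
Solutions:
 f(a) = -sqrt(C1 + a^2)
 f(a) = sqrt(C1 + a^2)


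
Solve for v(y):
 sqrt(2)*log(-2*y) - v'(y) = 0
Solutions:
 v(y) = C1 + sqrt(2)*y*log(-y) + sqrt(2)*y*(-1 + log(2))


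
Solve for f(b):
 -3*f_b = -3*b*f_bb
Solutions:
 f(b) = C1 + C2*b^2


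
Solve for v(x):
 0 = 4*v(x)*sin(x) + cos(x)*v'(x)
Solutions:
 v(x) = C1*cos(x)^4


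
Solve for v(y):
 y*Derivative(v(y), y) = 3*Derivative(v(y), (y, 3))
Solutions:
 v(y) = C1 + Integral(C2*airyai(3^(2/3)*y/3) + C3*airybi(3^(2/3)*y/3), y)


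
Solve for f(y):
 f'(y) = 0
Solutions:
 f(y) = C1


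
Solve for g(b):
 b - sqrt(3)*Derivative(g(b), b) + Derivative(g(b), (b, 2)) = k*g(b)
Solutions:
 g(b) = C1*exp(b*(-sqrt(4*k + 3) + sqrt(3))/2) + C2*exp(b*(sqrt(4*k + 3) + sqrt(3))/2) + b/k - sqrt(3)/k^2


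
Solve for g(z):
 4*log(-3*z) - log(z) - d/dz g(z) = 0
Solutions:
 g(z) = C1 + 3*z*log(z) + z*(-3 + 4*log(3) + 4*I*pi)


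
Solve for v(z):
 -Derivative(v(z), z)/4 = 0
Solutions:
 v(z) = C1


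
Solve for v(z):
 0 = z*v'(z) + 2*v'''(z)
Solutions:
 v(z) = C1 + Integral(C2*airyai(-2^(2/3)*z/2) + C3*airybi(-2^(2/3)*z/2), z)


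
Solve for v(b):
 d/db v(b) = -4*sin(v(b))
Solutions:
 v(b) = -acos((-C1 - exp(8*b))/(C1 - exp(8*b))) + 2*pi
 v(b) = acos((-C1 - exp(8*b))/(C1 - exp(8*b)))


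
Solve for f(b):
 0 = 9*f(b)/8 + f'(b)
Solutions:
 f(b) = C1*exp(-9*b/8)


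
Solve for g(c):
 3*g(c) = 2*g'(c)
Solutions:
 g(c) = C1*exp(3*c/2)


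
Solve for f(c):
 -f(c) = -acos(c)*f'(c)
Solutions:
 f(c) = C1*exp(Integral(1/acos(c), c))


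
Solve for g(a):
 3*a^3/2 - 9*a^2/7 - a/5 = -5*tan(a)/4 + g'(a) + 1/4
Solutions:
 g(a) = C1 + 3*a^4/8 - 3*a^3/7 - a^2/10 - a/4 - 5*log(cos(a))/4


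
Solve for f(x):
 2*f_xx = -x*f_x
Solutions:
 f(x) = C1 + C2*erf(x/2)


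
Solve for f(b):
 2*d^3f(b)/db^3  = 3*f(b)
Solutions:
 f(b) = C3*exp(2^(2/3)*3^(1/3)*b/2) + (C1*sin(2^(2/3)*3^(5/6)*b/4) + C2*cos(2^(2/3)*3^(5/6)*b/4))*exp(-2^(2/3)*3^(1/3)*b/4)


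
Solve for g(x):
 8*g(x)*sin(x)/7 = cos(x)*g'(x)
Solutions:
 g(x) = C1/cos(x)^(8/7)


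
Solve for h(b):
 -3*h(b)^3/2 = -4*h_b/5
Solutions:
 h(b) = -2*sqrt(-1/(C1 + 15*b))
 h(b) = 2*sqrt(-1/(C1 + 15*b))


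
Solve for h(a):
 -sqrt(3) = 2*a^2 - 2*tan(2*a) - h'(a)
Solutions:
 h(a) = C1 + 2*a^3/3 + sqrt(3)*a + log(cos(2*a))


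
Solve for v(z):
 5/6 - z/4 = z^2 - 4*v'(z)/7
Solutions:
 v(z) = C1 + 7*z^3/12 + 7*z^2/32 - 35*z/24


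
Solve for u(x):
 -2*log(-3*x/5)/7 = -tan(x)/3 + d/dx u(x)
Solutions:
 u(x) = C1 - 2*x*log(-x)/7 - 2*x*log(3)/7 + 2*x/7 + 2*x*log(5)/7 - log(cos(x))/3


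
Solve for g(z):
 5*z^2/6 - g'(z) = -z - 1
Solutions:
 g(z) = C1 + 5*z^3/18 + z^2/2 + z


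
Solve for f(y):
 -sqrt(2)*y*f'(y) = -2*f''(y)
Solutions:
 f(y) = C1 + C2*erfi(2^(1/4)*y/2)


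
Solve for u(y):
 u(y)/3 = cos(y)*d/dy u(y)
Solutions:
 u(y) = C1*(sin(y) + 1)^(1/6)/(sin(y) - 1)^(1/6)


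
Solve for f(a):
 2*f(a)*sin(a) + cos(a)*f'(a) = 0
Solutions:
 f(a) = C1*cos(a)^2


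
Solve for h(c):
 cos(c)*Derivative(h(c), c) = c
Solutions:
 h(c) = C1 + Integral(c/cos(c), c)


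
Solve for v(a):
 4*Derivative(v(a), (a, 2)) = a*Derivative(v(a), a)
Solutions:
 v(a) = C1 + C2*erfi(sqrt(2)*a/4)


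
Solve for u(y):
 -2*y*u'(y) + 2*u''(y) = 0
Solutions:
 u(y) = C1 + C2*erfi(sqrt(2)*y/2)


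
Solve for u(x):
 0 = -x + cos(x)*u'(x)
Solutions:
 u(x) = C1 + Integral(x/cos(x), x)


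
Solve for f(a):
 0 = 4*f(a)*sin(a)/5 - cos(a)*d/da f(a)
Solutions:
 f(a) = C1/cos(a)^(4/5)


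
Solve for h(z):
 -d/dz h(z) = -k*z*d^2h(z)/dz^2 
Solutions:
 h(z) = C1 + z^(((re(k) + 1)*re(k) + im(k)^2)/(re(k)^2 + im(k)^2))*(C2*sin(log(z)*Abs(im(k))/(re(k)^2 + im(k)^2)) + C3*cos(log(z)*im(k)/(re(k)^2 + im(k)^2)))


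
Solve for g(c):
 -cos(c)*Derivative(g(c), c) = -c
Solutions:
 g(c) = C1 + Integral(c/cos(c), c)


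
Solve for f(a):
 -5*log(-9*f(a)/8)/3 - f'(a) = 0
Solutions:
 3*Integral(1/(log(-_y) - 3*log(2) + 2*log(3)), (_y, f(a)))/5 = C1 - a


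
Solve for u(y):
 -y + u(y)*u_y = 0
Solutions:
 u(y) = -sqrt(C1 + y^2)
 u(y) = sqrt(C1 + y^2)


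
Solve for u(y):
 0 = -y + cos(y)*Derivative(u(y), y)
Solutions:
 u(y) = C1 + Integral(y/cos(y), y)


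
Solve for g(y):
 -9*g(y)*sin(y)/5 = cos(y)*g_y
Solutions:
 g(y) = C1*cos(y)^(9/5)


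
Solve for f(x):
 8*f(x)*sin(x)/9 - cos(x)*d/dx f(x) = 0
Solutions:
 f(x) = C1/cos(x)^(8/9)


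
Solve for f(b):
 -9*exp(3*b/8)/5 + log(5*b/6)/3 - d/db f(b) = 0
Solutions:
 f(b) = C1 + b*log(b)/3 + b*(-log(6) - 1 + log(5))/3 - 24*exp(3*b/8)/5


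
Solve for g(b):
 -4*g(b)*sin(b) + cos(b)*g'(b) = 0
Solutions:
 g(b) = C1/cos(b)^4


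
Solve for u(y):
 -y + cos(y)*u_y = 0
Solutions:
 u(y) = C1 + Integral(y/cos(y), y)


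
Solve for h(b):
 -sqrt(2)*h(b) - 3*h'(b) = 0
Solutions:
 h(b) = C1*exp(-sqrt(2)*b/3)


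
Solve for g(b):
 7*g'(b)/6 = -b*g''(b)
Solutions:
 g(b) = C1 + C2/b^(1/6)


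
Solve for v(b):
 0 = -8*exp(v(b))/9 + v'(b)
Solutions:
 v(b) = log(-1/(C1 + 8*b)) + 2*log(3)


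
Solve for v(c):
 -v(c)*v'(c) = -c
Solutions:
 v(c) = -sqrt(C1 + c^2)
 v(c) = sqrt(C1 + c^2)


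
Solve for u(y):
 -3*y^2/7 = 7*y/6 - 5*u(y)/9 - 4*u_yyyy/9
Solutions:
 u(y) = 27*y^2/35 + 21*y/10 + (C1*sin(5^(1/4)*y/2) + C2*cos(5^(1/4)*y/2))*exp(-5^(1/4)*y/2) + (C3*sin(5^(1/4)*y/2) + C4*cos(5^(1/4)*y/2))*exp(5^(1/4)*y/2)


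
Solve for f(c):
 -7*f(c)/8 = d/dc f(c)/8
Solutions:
 f(c) = C1*exp(-7*c)


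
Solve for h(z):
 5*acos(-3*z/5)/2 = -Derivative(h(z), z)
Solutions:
 h(z) = C1 - 5*z*acos(-3*z/5)/2 - 5*sqrt(25 - 9*z^2)/6


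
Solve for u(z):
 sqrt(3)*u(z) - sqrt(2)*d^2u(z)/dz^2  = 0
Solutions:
 u(z) = C1*exp(-2^(3/4)*3^(1/4)*z/2) + C2*exp(2^(3/4)*3^(1/4)*z/2)


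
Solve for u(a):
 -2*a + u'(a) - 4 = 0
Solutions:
 u(a) = C1 + a^2 + 4*a


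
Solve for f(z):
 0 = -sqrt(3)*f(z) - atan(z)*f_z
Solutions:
 f(z) = C1*exp(-sqrt(3)*Integral(1/atan(z), z))


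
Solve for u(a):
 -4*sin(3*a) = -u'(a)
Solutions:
 u(a) = C1 - 4*cos(3*a)/3


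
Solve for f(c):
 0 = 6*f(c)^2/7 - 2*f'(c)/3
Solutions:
 f(c) = -7/(C1 + 9*c)


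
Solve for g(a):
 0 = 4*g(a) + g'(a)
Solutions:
 g(a) = C1*exp(-4*a)


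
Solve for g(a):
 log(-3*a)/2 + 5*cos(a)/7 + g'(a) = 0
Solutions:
 g(a) = C1 - a*log(-a)/2 - a*log(3)/2 + a/2 - 5*sin(a)/7


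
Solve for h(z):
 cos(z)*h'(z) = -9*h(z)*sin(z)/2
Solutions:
 h(z) = C1*cos(z)^(9/2)


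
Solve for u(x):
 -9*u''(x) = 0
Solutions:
 u(x) = C1 + C2*x


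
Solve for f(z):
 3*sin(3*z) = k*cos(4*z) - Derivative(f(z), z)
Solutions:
 f(z) = C1 + k*sin(4*z)/4 + cos(3*z)


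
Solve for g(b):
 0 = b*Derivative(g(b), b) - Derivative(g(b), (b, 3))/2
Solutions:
 g(b) = C1 + Integral(C2*airyai(2^(1/3)*b) + C3*airybi(2^(1/3)*b), b)


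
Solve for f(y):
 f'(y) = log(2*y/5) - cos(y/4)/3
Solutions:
 f(y) = C1 + y*log(y) - y*log(5) - y + y*log(2) - 4*sin(y/4)/3


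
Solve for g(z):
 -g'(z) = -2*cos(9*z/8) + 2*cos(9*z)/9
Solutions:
 g(z) = C1 + 16*sin(9*z/8)/9 - 2*sin(9*z)/81


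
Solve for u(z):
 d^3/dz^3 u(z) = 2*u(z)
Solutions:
 u(z) = C3*exp(2^(1/3)*z) + (C1*sin(2^(1/3)*sqrt(3)*z/2) + C2*cos(2^(1/3)*sqrt(3)*z/2))*exp(-2^(1/3)*z/2)


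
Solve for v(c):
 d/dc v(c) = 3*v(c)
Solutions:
 v(c) = C1*exp(3*c)


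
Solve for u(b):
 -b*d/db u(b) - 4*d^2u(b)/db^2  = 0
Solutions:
 u(b) = C1 + C2*erf(sqrt(2)*b/4)


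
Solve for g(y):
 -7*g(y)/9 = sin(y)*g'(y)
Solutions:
 g(y) = C1*(cos(y) + 1)^(7/18)/(cos(y) - 1)^(7/18)


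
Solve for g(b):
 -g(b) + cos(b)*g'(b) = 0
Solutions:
 g(b) = C1*sqrt(sin(b) + 1)/sqrt(sin(b) - 1)


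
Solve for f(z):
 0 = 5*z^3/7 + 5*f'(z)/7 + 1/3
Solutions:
 f(z) = C1 - z^4/4 - 7*z/15


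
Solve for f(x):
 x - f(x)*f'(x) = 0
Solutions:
 f(x) = -sqrt(C1 + x^2)
 f(x) = sqrt(C1 + x^2)


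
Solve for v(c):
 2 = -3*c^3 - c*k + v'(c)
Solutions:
 v(c) = C1 + 3*c^4/4 + c^2*k/2 + 2*c


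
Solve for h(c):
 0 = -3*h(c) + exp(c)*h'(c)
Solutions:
 h(c) = C1*exp(-3*exp(-c))


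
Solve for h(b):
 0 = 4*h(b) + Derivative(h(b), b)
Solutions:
 h(b) = C1*exp(-4*b)


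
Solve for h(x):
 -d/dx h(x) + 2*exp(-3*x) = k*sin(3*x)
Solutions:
 h(x) = C1 + k*cos(3*x)/3 - 2*exp(-3*x)/3


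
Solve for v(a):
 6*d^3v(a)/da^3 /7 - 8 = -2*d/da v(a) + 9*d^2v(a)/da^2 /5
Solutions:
 v(a) = C1 + 4*a + (C2*sin(sqrt(4431)*a/60) + C3*cos(sqrt(4431)*a/60))*exp(21*a/20)


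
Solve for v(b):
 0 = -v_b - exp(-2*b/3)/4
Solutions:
 v(b) = C1 + 3*exp(-2*b/3)/8


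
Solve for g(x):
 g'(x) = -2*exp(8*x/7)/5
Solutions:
 g(x) = C1 - 7*exp(8*x/7)/20


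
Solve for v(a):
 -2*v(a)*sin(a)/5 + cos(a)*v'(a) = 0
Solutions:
 v(a) = C1/cos(a)^(2/5)


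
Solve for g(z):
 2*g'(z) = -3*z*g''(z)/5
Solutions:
 g(z) = C1 + C2/z^(7/3)


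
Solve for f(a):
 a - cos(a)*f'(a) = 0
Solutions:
 f(a) = C1 + Integral(a/cos(a), a)


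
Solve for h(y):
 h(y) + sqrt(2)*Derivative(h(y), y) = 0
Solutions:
 h(y) = C1*exp(-sqrt(2)*y/2)


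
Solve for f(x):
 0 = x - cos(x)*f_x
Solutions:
 f(x) = C1 + Integral(x/cos(x), x)


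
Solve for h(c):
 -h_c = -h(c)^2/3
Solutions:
 h(c) = -3/(C1 + c)


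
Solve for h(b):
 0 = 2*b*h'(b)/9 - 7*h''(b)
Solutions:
 h(b) = C1 + C2*erfi(sqrt(7)*b/21)


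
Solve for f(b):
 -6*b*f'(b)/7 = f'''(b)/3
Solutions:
 f(b) = C1 + Integral(C2*airyai(-18^(1/3)*7^(2/3)*b/7) + C3*airybi(-18^(1/3)*7^(2/3)*b/7), b)


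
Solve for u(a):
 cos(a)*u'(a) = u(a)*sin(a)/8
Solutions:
 u(a) = C1/cos(a)^(1/8)


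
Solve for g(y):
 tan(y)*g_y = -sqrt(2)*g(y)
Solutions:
 g(y) = C1/sin(y)^(sqrt(2))


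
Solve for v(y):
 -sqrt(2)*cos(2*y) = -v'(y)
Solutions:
 v(y) = C1 + sqrt(2)*sin(2*y)/2


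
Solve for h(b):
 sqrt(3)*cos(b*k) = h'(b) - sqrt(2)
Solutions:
 h(b) = C1 + sqrt(2)*b + sqrt(3)*sin(b*k)/k


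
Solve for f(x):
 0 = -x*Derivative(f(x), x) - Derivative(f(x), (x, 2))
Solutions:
 f(x) = C1 + C2*erf(sqrt(2)*x/2)


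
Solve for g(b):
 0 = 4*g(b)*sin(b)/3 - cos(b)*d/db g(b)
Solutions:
 g(b) = C1/cos(b)^(4/3)


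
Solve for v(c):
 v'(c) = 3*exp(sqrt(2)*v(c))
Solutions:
 v(c) = sqrt(2)*(2*log(-1/(C1 + 3*c)) - log(2))/4


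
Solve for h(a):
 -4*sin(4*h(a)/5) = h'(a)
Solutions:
 4*a + 5*log(cos(4*h(a)/5) - 1)/8 - 5*log(cos(4*h(a)/5) + 1)/8 = C1


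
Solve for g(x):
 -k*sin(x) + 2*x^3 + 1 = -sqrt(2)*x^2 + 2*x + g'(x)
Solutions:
 g(x) = C1 + k*cos(x) + x^4/2 + sqrt(2)*x^3/3 - x^2 + x


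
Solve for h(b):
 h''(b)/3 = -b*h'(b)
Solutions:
 h(b) = C1 + C2*erf(sqrt(6)*b/2)


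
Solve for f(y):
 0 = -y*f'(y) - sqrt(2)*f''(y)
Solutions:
 f(y) = C1 + C2*erf(2^(1/4)*y/2)


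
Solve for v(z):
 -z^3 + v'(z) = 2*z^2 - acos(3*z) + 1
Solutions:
 v(z) = C1 + z^4/4 + 2*z^3/3 - z*acos(3*z) + z + sqrt(1 - 9*z^2)/3


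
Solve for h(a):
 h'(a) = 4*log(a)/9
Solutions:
 h(a) = C1 + 4*a*log(a)/9 - 4*a/9


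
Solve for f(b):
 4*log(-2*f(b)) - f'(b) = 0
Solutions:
 -Integral(1/(log(-_y) + log(2)), (_y, f(b)))/4 = C1 - b


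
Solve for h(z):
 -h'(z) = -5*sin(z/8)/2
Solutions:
 h(z) = C1 - 20*cos(z/8)


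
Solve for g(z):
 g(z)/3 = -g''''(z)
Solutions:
 g(z) = (C1*sin(sqrt(2)*3^(3/4)*z/6) + C2*cos(sqrt(2)*3^(3/4)*z/6))*exp(-sqrt(2)*3^(3/4)*z/6) + (C3*sin(sqrt(2)*3^(3/4)*z/6) + C4*cos(sqrt(2)*3^(3/4)*z/6))*exp(sqrt(2)*3^(3/4)*z/6)


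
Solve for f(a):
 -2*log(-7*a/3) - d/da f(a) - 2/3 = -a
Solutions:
 f(a) = C1 + a^2/2 - 2*a*log(-a) + a*(-2*log(7) + 4/3 + 2*log(3))


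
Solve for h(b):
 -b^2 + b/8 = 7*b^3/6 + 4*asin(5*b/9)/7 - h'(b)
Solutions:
 h(b) = C1 + 7*b^4/24 + b^3/3 - b^2/16 + 4*b*asin(5*b/9)/7 + 4*sqrt(81 - 25*b^2)/35


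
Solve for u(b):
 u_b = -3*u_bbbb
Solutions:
 u(b) = C1 + C4*exp(-3^(2/3)*b/3) + (C2*sin(3^(1/6)*b/2) + C3*cos(3^(1/6)*b/2))*exp(3^(2/3)*b/6)


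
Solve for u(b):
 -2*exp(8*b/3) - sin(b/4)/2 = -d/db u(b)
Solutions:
 u(b) = C1 + 3*exp(8*b/3)/4 - 2*cos(b/4)


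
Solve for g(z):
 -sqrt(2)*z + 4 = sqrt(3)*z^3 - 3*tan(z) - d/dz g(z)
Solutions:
 g(z) = C1 + sqrt(3)*z^4/4 + sqrt(2)*z^2/2 - 4*z + 3*log(cos(z))


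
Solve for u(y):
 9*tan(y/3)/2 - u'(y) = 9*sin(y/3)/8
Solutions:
 u(y) = C1 - 27*log(cos(y/3))/2 + 27*cos(y/3)/8


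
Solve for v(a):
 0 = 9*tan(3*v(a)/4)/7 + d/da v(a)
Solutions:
 v(a) = -4*asin(C1*exp(-27*a/28))/3 + 4*pi/3
 v(a) = 4*asin(C1*exp(-27*a/28))/3


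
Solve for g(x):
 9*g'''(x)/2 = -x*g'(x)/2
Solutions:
 g(x) = C1 + Integral(C2*airyai(-3^(1/3)*x/3) + C3*airybi(-3^(1/3)*x/3), x)


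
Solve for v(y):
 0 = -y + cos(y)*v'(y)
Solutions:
 v(y) = C1 + Integral(y/cos(y), y)


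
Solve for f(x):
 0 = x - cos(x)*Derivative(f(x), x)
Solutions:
 f(x) = C1 + Integral(x/cos(x), x)


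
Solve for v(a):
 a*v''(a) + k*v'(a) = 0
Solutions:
 v(a) = C1 + a^(1 - re(k))*(C2*sin(log(a)*Abs(im(k))) + C3*cos(log(a)*im(k)))


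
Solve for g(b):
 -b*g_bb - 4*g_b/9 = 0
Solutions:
 g(b) = C1 + C2*b^(5/9)


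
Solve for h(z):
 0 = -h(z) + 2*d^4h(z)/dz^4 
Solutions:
 h(z) = C1*exp(-2^(3/4)*z/2) + C2*exp(2^(3/4)*z/2) + C3*sin(2^(3/4)*z/2) + C4*cos(2^(3/4)*z/2)


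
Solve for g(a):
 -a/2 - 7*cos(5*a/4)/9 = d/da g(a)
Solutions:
 g(a) = C1 - a^2/4 - 28*sin(5*a/4)/45


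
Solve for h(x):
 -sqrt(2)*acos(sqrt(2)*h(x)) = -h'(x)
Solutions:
 Integral(1/acos(sqrt(2)*_y), (_y, h(x))) = C1 + sqrt(2)*x


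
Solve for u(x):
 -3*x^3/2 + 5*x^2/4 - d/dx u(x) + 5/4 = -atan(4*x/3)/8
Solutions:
 u(x) = C1 - 3*x^4/8 + 5*x^3/12 + x*atan(4*x/3)/8 + 5*x/4 - 3*log(16*x^2 + 9)/64


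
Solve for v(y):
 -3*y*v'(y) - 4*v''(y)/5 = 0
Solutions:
 v(y) = C1 + C2*erf(sqrt(30)*y/4)


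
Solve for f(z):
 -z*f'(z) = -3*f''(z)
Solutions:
 f(z) = C1 + C2*erfi(sqrt(6)*z/6)


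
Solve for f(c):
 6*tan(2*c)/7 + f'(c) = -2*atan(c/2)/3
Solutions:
 f(c) = C1 - 2*c*atan(c/2)/3 + 2*log(c^2 + 4)/3 + 3*log(cos(2*c))/7


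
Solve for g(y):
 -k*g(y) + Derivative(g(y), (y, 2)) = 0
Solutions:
 g(y) = C1*exp(-sqrt(k)*y) + C2*exp(sqrt(k)*y)


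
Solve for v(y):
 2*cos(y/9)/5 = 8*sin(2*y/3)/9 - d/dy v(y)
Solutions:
 v(y) = C1 - 18*sin(y/9)/5 - 4*cos(2*y/3)/3


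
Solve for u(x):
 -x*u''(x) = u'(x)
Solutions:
 u(x) = C1 + C2*log(x)


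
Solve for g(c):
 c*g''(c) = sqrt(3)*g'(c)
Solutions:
 g(c) = C1 + C2*c^(1 + sqrt(3))


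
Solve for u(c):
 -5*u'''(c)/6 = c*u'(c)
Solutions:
 u(c) = C1 + Integral(C2*airyai(-5^(2/3)*6^(1/3)*c/5) + C3*airybi(-5^(2/3)*6^(1/3)*c/5), c)


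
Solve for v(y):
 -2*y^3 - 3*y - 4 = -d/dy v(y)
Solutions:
 v(y) = C1 + y^4/2 + 3*y^2/2 + 4*y


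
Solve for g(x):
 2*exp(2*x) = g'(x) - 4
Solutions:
 g(x) = C1 + 4*x + exp(2*x)


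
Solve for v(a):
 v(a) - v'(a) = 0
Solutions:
 v(a) = C1*exp(a)


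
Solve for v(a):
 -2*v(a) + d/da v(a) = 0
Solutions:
 v(a) = C1*exp(2*a)


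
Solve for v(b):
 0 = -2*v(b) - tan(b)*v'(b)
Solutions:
 v(b) = C1/sin(b)^2


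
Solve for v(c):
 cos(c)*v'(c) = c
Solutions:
 v(c) = C1 + Integral(c/cos(c), c)


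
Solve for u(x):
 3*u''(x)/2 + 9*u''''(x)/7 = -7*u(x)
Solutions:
 u(x) = (C1*sin(sqrt(21)*x*cos(atan(sqrt(15))/2)/3) + C2*cos(sqrt(21)*x*cos(atan(sqrt(15))/2)/3))*exp(-sqrt(21)*x*sin(atan(sqrt(15))/2)/3) + (C3*sin(sqrt(21)*x*cos(atan(sqrt(15))/2)/3) + C4*cos(sqrt(21)*x*cos(atan(sqrt(15))/2)/3))*exp(sqrt(21)*x*sin(atan(sqrt(15))/2)/3)


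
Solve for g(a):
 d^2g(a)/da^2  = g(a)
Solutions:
 g(a) = C1*exp(-a) + C2*exp(a)


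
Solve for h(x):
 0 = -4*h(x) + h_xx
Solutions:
 h(x) = C1*exp(-2*x) + C2*exp(2*x)


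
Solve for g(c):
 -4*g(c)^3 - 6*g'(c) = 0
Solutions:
 g(c) = -sqrt(6)*sqrt(-1/(C1 - 2*c))/2
 g(c) = sqrt(6)*sqrt(-1/(C1 - 2*c))/2


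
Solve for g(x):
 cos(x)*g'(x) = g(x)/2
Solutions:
 g(x) = C1*(sin(x) + 1)^(1/4)/(sin(x) - 1)^(1/4)


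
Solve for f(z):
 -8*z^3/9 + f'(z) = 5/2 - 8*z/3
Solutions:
 f(z) = C1 + 2*z^4/9 - 4*z^2/3 + 5*z/2


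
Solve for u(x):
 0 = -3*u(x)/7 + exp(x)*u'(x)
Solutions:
 u(x) = C1*exp(-3*exp(-x)/7)


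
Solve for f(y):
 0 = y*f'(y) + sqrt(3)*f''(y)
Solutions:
 f(y) = C1 + C2*erf(sqrt(2)*3^(3/4)*y/6)


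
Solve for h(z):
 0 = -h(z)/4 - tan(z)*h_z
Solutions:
 h(z) = C1/sin(z)^(1/4)


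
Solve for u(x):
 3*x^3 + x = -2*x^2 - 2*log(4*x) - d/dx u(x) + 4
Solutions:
 u(x) = C1 - 3*x^4/4 - 2*x^3/3 - x^2/2 - 2*x*log(x) - 4*x*log(2) + 6*x


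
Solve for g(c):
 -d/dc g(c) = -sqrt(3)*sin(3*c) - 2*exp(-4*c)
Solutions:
 g(c) = C1 - sqrt(3)*cos(3*c)/3 - exp(-4*c)/2


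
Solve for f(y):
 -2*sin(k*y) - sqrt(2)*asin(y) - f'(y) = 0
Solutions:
 f(y) = C1 - sqrt(2)*(y*asin(y) + sqrt(1 - y^2)) - 2*Piecewise((-cos(k*y)/k, Ne(k, 0)), (0, True))


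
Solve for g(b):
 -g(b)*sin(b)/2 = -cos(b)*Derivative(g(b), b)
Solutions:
 g(b) = C1/sqrt(cos(b))


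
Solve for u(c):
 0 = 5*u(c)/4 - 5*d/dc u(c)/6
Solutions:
 u(c) = C1*exp(3*c/2)


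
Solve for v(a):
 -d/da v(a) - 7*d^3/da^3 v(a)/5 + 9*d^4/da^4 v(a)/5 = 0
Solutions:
 v(a) = C1 + C2*exp(a*(-2^(2/3)*(27*sqrt(184605) + 11621)^(1/3) - 98*2^(1/3)/(27*sqrt(184605) + 11621)^(1/3) + 28)/108)*sin(2^(1/3)*sqrt(3)*a*(-2^(1/3)*(27*sqrt(184605) + 11621)^(1/3) + 98/(27*sqrt(184605) + 11621)^(1/3))/108) + C3*exp(a*(-2^(2/3)*(27*sqrt(184605) + 11621)^(1/3) - 98*2^(1/3)/(27*sqrt(184605) + 11621)^(1/3) + 28)/108)*cos(2^(1/3)*sqrt(3)*a*(-2^(1/3)*(27*sqrt(184605) + 11621)^(1/3) + 98/(27*sqrt(184605) + 11621)^(1/3))/108) + C4*exp(a*(98*2^(1/3)/(27*sqrt(184605) + 11621)^(1/3) + 14 + 2^(2/3)*(27*sqrt(184605) + 11621)^(1/3))/54)


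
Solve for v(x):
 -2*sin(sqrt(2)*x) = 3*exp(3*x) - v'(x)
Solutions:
 v(x) = C1 + exp(3*x) - sqrt(2)*cos(sqrt(2)*x)


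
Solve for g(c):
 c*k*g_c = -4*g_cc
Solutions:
 g(c) = Piecewise((-sqrt(2)*sqrt(pi)*C1*erf(sqrt(2)*c*sqrt(k)/4)/sqrt(k) - C2, (k > 0) | (k < 0)), (-C1*c - C2, True))


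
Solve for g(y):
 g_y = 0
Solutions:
 g(y) = C1


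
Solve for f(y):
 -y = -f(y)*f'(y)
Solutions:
 f(y) = -sqrt(C1 + y^2)
 f(y) = sqrt(C1 + y^2)


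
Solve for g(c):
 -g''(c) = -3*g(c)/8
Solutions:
 g(c) = C1*exp(-sqrt(6)*c/4) + C2*exp(sqrt(6)*c/4)


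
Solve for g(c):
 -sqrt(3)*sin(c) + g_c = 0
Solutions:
 g(c) = C1 - sqrt(3)*cos(c)


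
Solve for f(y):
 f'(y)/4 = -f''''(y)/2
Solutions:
 f(y) = C1 + C4*exp(-2^(2/3)*y/2) + (C2*sin(2^(2/3)*sqrt(3)*y/4) + C3*cos(2^(2/3)*sqrt(3)*y/4))*exp(2^(2/3)*y/4)


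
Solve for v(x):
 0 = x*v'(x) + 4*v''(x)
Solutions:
 v(x) = C1 + C2*erf(sqrt(2)*x/4)


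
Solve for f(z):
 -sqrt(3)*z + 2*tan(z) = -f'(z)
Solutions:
 f(z) = C1 + sqrt(3)*z^2/2 + 2*log(cos(z))


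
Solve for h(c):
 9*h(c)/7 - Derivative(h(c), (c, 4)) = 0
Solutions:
 h(c) = C1*exp(-sqrt(3)*7^(3/4)*c/7) + C2*exp(sqrt(3)*7^(3/4)*c/7) + C3*sin(sqrt(3)*7^(3/4)*c/7) + C4*cos(sqrt(3)*7^(3/4)*c/7)


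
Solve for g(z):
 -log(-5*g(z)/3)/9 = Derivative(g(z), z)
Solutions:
 9*Integral(1/(log(-_y) - log(3) + log(5)), (_y, g(z))) = C1 - z


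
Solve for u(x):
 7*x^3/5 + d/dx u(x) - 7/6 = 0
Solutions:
 u(x) = C1 - 7*x^4/20 + 7*x/6


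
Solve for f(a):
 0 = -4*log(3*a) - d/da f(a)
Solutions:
 f(a) = C1 - 4*a*log(a) - a*log(81) + 4*a


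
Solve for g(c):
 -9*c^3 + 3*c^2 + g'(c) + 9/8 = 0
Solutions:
 g(c) = C1 + 9*c^4/4 - c^3 - 9*c/8


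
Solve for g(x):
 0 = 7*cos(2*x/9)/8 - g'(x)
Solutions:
 g(x) = C1 + 63*sin(2*x/9)/16


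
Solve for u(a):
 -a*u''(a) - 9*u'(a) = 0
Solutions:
 u(a) = C1 + C2/a^8


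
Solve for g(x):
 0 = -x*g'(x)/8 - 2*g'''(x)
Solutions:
 g(x) = C1 + Integral(C2*airyai(-2^(2/3)*x/4) + C3*airybi(-2^(2/3)*x/4), x)


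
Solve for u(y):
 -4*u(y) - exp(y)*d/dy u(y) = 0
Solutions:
 u(y) = C1*exp(4*exp(-y))


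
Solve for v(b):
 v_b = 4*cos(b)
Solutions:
 v(b) = C1 + 4*sin(b)


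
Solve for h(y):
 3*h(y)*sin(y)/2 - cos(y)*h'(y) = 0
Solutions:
 h(y) = C1/cos(y)^(3/2)


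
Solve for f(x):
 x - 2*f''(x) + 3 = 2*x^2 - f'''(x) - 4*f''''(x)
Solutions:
 f(x) = C1 + C2*x + C3*exp(x*(-1 + sqrt(33))/8) + C4*exp(-x*(1 + sqrt(33))/8) - x^4/12 - x^3/12 - 11*x^2/8


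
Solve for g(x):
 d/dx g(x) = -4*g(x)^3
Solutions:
 g(x) = -sqrt(2)*sqrt(-1/(C1 - 4*x))/2
 g(x) = sqrt(2)*sqrt(-1/(C1 - 4*x))/2


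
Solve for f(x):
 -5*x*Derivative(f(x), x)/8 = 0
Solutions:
 f(x) = C1


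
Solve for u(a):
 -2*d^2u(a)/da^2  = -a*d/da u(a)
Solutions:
 u(a) = C1 + C2*erfi(a/2)


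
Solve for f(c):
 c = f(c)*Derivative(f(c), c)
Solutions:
 f(c) = -sqrt(C1 + c^2)
 f(c) = sqrt(C1 + c^2)


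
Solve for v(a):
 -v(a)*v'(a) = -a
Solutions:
 v(a) = -sqrt(C1 + a^2)
 v(a) = sqrt(C1 + a^2)


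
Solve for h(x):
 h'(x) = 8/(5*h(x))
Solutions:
 h(x) = -sqrt(C1 + 80*x)/5
 h(x) = sqrt(C1 + 80*x)/5


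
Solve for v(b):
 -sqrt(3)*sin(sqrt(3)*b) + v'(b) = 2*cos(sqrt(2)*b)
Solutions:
 v(b) = C1 + sqrt(2)*sin(sqrt(2)*b) - cos(sqrt(3)*b)


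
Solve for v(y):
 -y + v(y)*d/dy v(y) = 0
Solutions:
 v(y) = -sqrt(C1 + y^2)
 v(y) = sqrt(C1 + y^2)


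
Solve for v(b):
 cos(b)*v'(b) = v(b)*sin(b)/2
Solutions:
 v(b) = C1/sqrt(cos(b))


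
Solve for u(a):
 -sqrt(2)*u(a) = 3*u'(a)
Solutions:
 u(a) = C1*exp(-sqrt(2)*a/3)


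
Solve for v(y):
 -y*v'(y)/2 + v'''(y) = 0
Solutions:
 v(y) = C1 + Integral(C2*airyai(2^(2/3)*y/2) + C3*airybi(2^(2/3)*y/2), y)


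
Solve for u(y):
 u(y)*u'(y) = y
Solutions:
 u(y) = -sqrt(C1 + y^2)
 u(y) = sqrt(C1 + y^2)


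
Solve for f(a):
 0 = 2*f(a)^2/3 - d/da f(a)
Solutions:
 f(a) = -3/(C1 + 2*a)


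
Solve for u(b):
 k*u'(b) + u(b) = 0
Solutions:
 u(b) = C1*exp(-b/k)


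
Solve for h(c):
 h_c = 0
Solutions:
 h(c) = C1


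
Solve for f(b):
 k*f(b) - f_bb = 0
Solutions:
 f(b) = C1*exp(-b*sqrt(k)) + C2*exp(b*sqrt(k))


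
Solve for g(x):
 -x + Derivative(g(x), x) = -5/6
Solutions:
 g(x) = C1 + x^2/2 - 5*x/6


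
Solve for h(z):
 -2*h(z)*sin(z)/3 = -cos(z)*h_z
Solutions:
 h(z) = C1/cos(z)^(2/3)


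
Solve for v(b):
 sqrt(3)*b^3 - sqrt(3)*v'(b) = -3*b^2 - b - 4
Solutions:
 v(b) = C1 + b^4/4 + sqrt(3)*b^3/3 + sqrt(3)*b^2/6 + 4*sqrt(3)*b/3


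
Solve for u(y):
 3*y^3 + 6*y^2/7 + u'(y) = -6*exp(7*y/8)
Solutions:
 u(y) = C1 - 3*y^4/4 - 2*y^3/7 - 48*exp(7*y/8)/7


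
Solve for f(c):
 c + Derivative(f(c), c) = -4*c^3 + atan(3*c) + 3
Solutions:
 f(c) = C1 - c^4 - c^2/2 + c*atan(3*c) + 3*c - log(9*c^2 + 1)/6


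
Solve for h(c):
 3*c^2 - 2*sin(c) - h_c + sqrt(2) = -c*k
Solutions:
 h(c) = C1 + c^3 + c^2*k/2 + sqrt(2)*c + 2*cos(c)


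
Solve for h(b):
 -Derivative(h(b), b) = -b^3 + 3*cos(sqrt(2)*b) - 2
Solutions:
 h(b) = C1 + b^4/4 + 2*b - 3*sqrt(2)*sin(sqrt(2)*b)/2


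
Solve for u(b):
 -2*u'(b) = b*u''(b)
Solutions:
 u(b) = C1 + C2/b


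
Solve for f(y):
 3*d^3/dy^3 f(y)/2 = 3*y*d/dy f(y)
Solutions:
 f(y) = C1 + Integral(C2*airyai(2^(1/3)*y) + C3*airybi(2^(1/3)*y), y)


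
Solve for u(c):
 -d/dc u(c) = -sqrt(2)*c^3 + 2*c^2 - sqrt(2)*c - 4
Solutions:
 u(c) = C1 + sqrt(2)*c^4/4 - 2*c^3/3 + sqrt(2)*c^2/2 + 4*c


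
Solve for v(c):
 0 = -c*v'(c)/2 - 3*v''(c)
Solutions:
 v(c) = C1 + C2*erf(sqrt(3)*c/6)


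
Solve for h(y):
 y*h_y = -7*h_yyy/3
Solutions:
 h(y) = C1 + Integral(C2*airyai(-3^(1/3)*7^(2/3)*y/7) + C3*airybi(-3^(1/3)*7^(2/3)*y/7), y)


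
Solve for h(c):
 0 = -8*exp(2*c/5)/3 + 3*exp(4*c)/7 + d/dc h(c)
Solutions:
 h(c) = C1 + 20*exp(2*c/5)/3 - 3*exp(4*c)/28


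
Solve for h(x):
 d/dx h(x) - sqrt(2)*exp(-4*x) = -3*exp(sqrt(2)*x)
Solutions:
 h(x) = C1 - 3*sqrt(2)*exp(sqrt(2)*x)/2 - sqrt(2)*exp(-4*x)/4


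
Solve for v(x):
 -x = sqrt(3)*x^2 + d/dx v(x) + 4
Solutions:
 v(x) = C1 - sqrt(3)*x^3/3 - x^2/2 - 4*x


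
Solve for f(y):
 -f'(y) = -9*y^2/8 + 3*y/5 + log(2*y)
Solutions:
 f(y) = C1 + 3*y^3/8 - 3*y^2/10 - y*log(y) - y*log(2) + y


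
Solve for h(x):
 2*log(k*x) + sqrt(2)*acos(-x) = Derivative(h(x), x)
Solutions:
 h(x) = C1 + 2*x*log(k*x) - 2*x + sqrt(2)*(x*acos(-x) + sqrt(1 - x^2))


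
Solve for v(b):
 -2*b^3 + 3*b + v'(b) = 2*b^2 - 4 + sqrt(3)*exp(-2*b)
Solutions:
 v(b) = C1 + b^4/2 + 2*b^3/3 - 3*b^2/2 - 4*b - sqrt(3)*exp(-2*b)/2


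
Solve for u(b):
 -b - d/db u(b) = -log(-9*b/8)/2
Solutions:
 u(b) = C1 - b^2/2 + b*log(-b)/2 + b*(-3*log(2)/2 - 1/2 + log(3))


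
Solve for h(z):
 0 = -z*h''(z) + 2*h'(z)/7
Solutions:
 h(z) = C1 + C2*z^(9/7)


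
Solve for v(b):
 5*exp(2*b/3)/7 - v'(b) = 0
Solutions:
 v(b) = C1 + 15*exp(2*b/3)/14


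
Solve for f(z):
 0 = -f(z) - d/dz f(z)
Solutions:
 f(z) = C1*exp(-z)


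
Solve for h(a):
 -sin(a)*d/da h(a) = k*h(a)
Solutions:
 h(a) = C1*exp(k*(-log(cos(a) - 1) + log(cos(a) + 1))/2)


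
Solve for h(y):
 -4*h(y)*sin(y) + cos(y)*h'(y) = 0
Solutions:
 h(y) = C1/cos(y)^4


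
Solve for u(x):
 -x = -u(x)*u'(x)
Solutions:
 u(x) = -sqrt(C1 + x^2)
 u(x) = sqrt(C1 + x^2)


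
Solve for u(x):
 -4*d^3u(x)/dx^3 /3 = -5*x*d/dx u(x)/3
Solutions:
 u(x) = C1 + Integral(C2*airyai(10^(1/3)*x/2) + C3*airybi(10^(1/3)*x/2), x)


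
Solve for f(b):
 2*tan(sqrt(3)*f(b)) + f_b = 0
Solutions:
 f(b) = sqrt(3)*(pi - asin(C1*exp(-2*sqrt(3)*b)))/3
 f(b) = sqrt(3)*asin(C1*exp(-2*sqrt(3)*b))/3


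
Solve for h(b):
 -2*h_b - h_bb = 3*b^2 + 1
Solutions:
 h(b) = C1 + C2*exp(-2*b) - b^3/2 + 3*b^2/4 - 5*b/4


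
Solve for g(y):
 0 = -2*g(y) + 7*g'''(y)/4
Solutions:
 g(y) = C3*exp(2*7^(2/3)*y/7) + (C1*sin(sqrt(3)*7^(2/3)*y/7) + C2*cos(sqrt(3)*7^(2/3)*y/7))*exp(-7^(2/3)*y/7)


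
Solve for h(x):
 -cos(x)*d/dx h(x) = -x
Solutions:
 h(x) = C1 + Integral(x/cos(x), x)


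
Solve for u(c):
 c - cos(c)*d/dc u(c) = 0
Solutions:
 u(c) = C1 + Integral(c/cos(c), c)


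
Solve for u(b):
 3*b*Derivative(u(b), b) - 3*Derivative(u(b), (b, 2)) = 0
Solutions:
 u(b) = C1 + C2*erfi(sqrt(2)*b/2)


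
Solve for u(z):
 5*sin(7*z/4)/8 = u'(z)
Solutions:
 u(z) = C1 - 5*cos(7*z/4)/14


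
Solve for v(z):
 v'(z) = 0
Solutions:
 v(z) = C1


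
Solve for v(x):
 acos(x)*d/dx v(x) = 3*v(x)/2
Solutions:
 v(x) = C1*exp(3*Integral(1/acos(x), x)/2)


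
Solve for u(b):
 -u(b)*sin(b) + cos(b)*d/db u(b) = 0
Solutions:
 u(b) = C1/cos(b)


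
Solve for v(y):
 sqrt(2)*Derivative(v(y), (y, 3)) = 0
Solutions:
 v(y) = C1 + C2*y + C3*y^2


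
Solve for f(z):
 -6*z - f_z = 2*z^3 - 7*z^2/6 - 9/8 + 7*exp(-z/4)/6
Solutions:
 f(z) = C1 - z^4/2 + 7*z^3/18 - 3*z^2 + 9*z/8 + 14*exp(-z/4)/3


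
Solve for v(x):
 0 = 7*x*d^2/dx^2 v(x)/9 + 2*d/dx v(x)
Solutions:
 v(x) = C1 + C2/x^(11/7)


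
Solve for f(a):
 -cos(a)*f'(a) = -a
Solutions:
 f(a) = C1 + Integral(a/cos(a), a)


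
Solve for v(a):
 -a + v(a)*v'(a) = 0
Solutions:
 v(a) = -sqrt(C1 + a^2)
 v(a) = sqrt(C1 + a^2)


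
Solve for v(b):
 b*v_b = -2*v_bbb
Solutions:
 v(b) = C1 + Integral(C2*airyai(-2^(2/3)*b/2) + C3*airybi(-2^(2/3)*b/2), b)


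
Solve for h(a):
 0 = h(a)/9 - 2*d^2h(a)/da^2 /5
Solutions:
 h(a) = C1*exp(-sqrt(10)*a/6) + C2*exp(sqrt(10)*a/6)


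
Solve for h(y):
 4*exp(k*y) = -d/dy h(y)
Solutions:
 h(y) = C1 - 4*exp(k*y)/k


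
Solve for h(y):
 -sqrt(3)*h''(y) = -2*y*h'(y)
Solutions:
 h(y) = C1 + C2*erfi(3^(3/4)*y/3)


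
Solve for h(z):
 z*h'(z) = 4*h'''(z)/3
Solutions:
 h(z) = C1 + Integral(C2*airyai(6^(1/3)*z/2) + C3*airybi(6^(1/3)*z/2), z)


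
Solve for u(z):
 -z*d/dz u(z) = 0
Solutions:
 u(z) = C1


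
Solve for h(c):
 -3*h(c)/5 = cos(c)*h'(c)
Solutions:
 h(c) = C1*(sin(c) - 1)^(3/10)/(sin(c) + 1)^(3/10)


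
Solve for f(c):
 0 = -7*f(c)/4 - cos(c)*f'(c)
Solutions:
 f(c) = C1*(sin(c) - 1)^(7/8)/(sin(c) + 1)^(7/8)


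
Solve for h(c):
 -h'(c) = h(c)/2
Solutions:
 h(c) = C1*exp(-c/2)


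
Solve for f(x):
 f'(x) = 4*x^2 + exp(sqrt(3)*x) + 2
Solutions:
 f(x) = C1 + 4*x^3/3 + 2*x + sqrt(3)*exp(sqrt(3)*x)/3


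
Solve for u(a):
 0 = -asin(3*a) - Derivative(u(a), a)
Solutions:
 u(a) = C1 - a*asin(3*a) - sqrt(1 - 9*a^2)/3


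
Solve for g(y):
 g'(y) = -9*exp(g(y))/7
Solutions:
 g(y) = log(1/(C1 + 9*y)) + log(7)


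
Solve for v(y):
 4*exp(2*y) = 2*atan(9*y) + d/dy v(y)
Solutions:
 v(y) = C1 - 2*y*atan(9*y) + 2*exp(2*y) + log(81*y^2 + 1)/9


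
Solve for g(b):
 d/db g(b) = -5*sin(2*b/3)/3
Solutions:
 g(b) = C1 + 5*cos(2*b/3)/2


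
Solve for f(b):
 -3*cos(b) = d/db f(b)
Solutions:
 f(b) = C1 - 3*sin(b)


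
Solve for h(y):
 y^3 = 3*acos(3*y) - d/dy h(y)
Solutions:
 h(y) = C1 - y^4/4 + 3*y*acos(3*y) - sqrt(1 - 9*y^2)


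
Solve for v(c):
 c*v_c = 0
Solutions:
 v(c) = C1


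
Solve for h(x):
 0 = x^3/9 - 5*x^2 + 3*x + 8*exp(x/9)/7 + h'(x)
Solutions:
 h(x) = C1 - x^4/36 + 5*x^3/3 - 3*x^2/2 - 72*exp(x/9)/7


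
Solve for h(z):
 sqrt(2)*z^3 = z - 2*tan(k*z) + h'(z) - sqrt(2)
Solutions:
 h(z) = C1 + sqrt(2)*z^4/4 - z^2/2 + sqrt(2)*z + 2*Piecewise((-log(cos(k*z))/k, Ne(k, 0)), (0, True))


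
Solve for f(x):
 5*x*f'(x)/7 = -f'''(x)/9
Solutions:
 f(x) = C1 + Integral(C2*airyai(-45^(1/3)*7^(2/3)*x/7) + C3*airybi(-45^(1/3)*7^(2/3)*x/7), x)


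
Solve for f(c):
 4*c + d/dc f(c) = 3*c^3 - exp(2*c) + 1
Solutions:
 f(c) = C1 + 3*c^4/4 - 2*c^2 + c - exp(2*c)/2
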